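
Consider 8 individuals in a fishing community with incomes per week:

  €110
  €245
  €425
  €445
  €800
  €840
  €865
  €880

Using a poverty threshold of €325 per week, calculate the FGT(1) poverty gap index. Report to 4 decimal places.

0.1135

Below the line: €110, €245 (q = 2 of N = 8).
Gap ratios (z−y)/z: (325−110)/325 = 0.6615; (325−245)/325 = 0.2462.
Σ = 0.907692. Dividing by the full population N = 8 gives P₁ = 0.1135.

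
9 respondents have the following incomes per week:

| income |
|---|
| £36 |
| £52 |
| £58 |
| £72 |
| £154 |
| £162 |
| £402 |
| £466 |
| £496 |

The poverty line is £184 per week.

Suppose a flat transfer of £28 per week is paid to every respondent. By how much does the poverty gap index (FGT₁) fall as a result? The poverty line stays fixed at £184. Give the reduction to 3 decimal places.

0.098

Before: below the line — £36, £52, £58, £72, £154, £162; poverty gap index (FGT₁) = 0.34420.
After the £28 transfer: below the line — £64, £80, £86, £100, £182; poverty gap index (FGT₁) = 0.24638.
Reduction = 0.34420 − 0.24638 = 0.098.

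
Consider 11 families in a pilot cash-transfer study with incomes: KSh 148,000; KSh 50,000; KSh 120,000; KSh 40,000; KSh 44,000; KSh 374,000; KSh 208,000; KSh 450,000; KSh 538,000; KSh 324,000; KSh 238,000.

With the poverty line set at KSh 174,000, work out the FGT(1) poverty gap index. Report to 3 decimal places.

0.245

Below the line: KSh 40,000, KSh 44,000, KSh 50,000, KSh 120,000, KSh 148,000 (q = 5 of N = 11).
Normalized shortfalls: (174000−40000)/174000 = 0.7701; (174000−44000)/174000 = 0.7471; (174000−50000)/174000 = 0.7126; (174000−120000)/174000 = 0.3103; (174000−148000)/174000 = 0.1494.
Sum of shortfalls = 2.689655; P₁ averages over all N: 2.689655 / 11 = 0.245.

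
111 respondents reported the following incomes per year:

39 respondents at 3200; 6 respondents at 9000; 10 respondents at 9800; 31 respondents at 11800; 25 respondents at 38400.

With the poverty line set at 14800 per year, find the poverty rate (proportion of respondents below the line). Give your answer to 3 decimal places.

0.775

86 of the 111 respondents have income below 14800.
H = 86/111 = 0.775.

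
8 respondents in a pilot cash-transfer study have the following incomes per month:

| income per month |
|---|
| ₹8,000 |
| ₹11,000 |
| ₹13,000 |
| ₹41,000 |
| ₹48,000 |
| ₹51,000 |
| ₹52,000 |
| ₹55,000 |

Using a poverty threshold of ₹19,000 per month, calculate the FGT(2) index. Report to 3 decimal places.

Below the line: ₹8,000, ₹11,000, ₹13,000 (q = 3 of N = 8).
Shortfall ratios: (19000−8000)/19000 = 0.5789; (19000−11000)/19000 = 0.4211; (19000−13000)/19000 = 0.3158.
Squared: 0.3352; 0.1773; 0.0997.
Sum = 0.612188; P₂ = 0.612188 / 8 = 0.077.

0.077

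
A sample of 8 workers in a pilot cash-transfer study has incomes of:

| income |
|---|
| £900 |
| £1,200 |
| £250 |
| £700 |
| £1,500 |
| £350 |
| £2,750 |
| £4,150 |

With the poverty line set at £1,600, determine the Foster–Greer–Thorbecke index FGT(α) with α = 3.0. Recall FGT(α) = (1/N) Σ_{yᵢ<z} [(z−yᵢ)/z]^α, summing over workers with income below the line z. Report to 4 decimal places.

Below z: £250, £350, £700, £900, £1,200, £1,500 (q = 6 of N = 8).
Shortfall ratios: (1600−250)/1600 = 0.8438; (1600−350)/1600 = 0.7812; (1600−700)/1600 = 0.5625; (1600−900)/1600 = 0.4375; (1600−1200)/1600 = 0.2500; (1600−1500)/1600 = 0.0625.
Raised to α = 3.0: 0.60068; 0.47684; 0.17798; 0.08374; 0.01562; 0.00024.
Sum = 1.355103; FGT(3.0) = 1.355103 / 8 = 0.1694.

0.1694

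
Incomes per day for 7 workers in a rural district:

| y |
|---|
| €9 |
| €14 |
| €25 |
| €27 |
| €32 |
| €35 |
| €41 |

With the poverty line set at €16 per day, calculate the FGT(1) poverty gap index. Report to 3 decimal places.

Below the line: €9, €14 (q = 2 of N = 7).
Normalized shortfalls: (16−9)/16 = 0.4375; (16−14)/16 = 0.1250.
Sum of shortfalls = 0.562500; P₁ averages over all N: 0.562500 / 7 = 0.080.

0.080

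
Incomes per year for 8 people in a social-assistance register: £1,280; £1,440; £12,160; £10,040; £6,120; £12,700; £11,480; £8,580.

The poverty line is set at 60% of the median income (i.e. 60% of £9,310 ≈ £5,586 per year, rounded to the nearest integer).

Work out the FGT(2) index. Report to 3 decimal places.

Incomes under z: £1,280, £1,440 (q = 2 of N = 8).
Relative gaps: (5586−1280)/5586 = 0.7709; (5586−1440)/5586 = 0.7422.
Squared: 0.5942; 0.5509.
Sum = 1.145098; P₂ = 1.145098 / 8 = 0.143.

0.143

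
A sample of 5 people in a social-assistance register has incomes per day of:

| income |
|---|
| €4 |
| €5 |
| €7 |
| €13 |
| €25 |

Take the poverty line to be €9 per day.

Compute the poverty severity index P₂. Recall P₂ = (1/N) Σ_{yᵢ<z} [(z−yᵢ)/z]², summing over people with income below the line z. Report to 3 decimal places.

0.111

Poor units: €4, €5, €7 (q = 3 of N = 5).
Normalized shortfalls: (9−4)/9 = 0.5556; (9−5)/9 = 0.4444; (9−7)/9 = 0.2222.
Squared: 0.3086; 0.1975; 0.0494.
Sum = 0.555556; P₂ = 0.555556 / 5 = 0.111.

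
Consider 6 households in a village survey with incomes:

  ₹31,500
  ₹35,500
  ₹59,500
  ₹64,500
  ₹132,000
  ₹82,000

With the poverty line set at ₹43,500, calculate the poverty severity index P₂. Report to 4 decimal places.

0.0183

Below the line: ₹31,500, ₹35,500 (q = 2 of N = 6).
Normalized shortfalls: (43500−31500)/43500 = 0.2759; (43500−35500)/43500 = 0.1839.
Squared: 0.0761; 0.0338.
Sum = 0.109922; P₂ = 0.109922 / 6 = 0.0183.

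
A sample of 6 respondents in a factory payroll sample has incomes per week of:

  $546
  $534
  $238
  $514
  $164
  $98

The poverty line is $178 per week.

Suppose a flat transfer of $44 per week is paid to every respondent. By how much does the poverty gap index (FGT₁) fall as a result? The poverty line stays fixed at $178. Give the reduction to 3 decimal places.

0.054

Before: below the line — $98, $164; poverty gap index (FGT₁) = 0.08801.
After the $44 transfer: below the line — $142; poverty gap index (FGT₁) = 0.03371.
Reduction = 0.08801 − 0.03371 = 0.054.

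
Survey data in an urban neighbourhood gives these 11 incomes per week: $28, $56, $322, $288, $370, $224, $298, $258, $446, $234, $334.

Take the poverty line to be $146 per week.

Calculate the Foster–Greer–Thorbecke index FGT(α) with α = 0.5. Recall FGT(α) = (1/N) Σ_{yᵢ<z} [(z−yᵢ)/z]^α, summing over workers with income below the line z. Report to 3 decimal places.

Below z: $28, $56 (q = 2 of N = 11).
Gap ratios (z−y)/z: (146−28)/146 = 0.8082; (146−56)/146 = 0.6164.
Raised to α = 0.5: 0.89901; 0.78514.
Sum = 1.684146; FGT(0.5) = 1.684146 / 11 = 0.153.

0.153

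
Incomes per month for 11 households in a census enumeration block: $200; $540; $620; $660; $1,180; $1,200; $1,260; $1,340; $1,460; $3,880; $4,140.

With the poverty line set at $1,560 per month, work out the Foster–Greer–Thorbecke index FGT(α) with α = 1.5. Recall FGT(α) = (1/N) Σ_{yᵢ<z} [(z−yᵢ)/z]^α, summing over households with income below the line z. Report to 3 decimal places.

0.239

Poor units: $200, $540, $620, $660, $1,180, $1,200, $1,260, $1,340, $1,460 (q = 9 of N = 11).
Normalized shortfalls: (1560−200)/1560 = 0.8718; (1560−540)/1560 = 0.6538; (1560−620)/1560 = 0.6026; (1560−660)/1560 = 0.5769; (1560−1180)/1560 = 0.2436; (1560−1200)/1560 = 0.2308; (1560−1260)/1560 = 0.1923; (1560−1340)/1560 = 0.1410; (1560−1460)/1560 = 0.0641.
Raised to α = 1.5: 0.81399; 0.52870; 0.46774; 0.43820; 0.12022; 0.11086; 0.08433; 0.05296; 0.01623.
Sum = 2.633248; FGT(1.5) = 2.633248 / 11 = 0.239.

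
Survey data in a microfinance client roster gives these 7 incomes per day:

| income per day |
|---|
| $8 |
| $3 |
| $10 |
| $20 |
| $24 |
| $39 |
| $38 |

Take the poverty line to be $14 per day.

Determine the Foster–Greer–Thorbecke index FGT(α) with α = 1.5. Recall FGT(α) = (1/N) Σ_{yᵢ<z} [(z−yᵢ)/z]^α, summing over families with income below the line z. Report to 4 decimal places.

Below z: $3, $8, $10 (q = 3 of N = 7).
Gap ratios (z−y)/z: (14−3)/14 = 0.7857; (14−8)/14 = 0.4286; (14−10)/14 = 0.2857.
Raised to α = 1.5: 0.69646; 0.28057; 0.15272.
Sum = 1.129748; FGT(1.5) = 1.129748 / 7 = 0.1614.

0.1614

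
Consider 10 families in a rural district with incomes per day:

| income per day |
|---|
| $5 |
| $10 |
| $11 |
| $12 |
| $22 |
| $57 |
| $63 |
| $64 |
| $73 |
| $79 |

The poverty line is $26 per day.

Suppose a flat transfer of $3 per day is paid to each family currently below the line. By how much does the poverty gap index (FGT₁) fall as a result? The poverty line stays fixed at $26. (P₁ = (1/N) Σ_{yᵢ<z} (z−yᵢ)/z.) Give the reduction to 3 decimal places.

0.058

Before: below the line — $5, $10, $11, $12, $22; poverty gap index (FGT₁) = 0.26923.
After the $3 transfer: below the line — $8, $13, $14, $15, $25; poverty gap index (FGT₁) = 0.21154.
Reduction = 0.26923 − 0.21154 = 0.058.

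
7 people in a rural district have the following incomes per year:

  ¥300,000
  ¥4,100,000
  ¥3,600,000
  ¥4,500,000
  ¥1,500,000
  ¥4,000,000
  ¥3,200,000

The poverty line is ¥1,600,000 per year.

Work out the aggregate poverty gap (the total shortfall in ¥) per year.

Below z: ¥300,000, ¥1,500,000 (q = 2 of N = 7).
Individual gaps: 1600000−300000 = 1300000; 1600000−1500000 = 100000.
Aggregate gap = ¥1,400,000.

¥1,400,000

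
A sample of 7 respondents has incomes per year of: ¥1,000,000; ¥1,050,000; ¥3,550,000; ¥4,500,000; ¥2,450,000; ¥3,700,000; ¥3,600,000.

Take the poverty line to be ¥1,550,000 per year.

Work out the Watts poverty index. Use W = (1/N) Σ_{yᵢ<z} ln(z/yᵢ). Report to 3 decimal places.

Poor units: ¥1,000,000, ¥1,050,000 (q = 2 of N = 7).
ln(z/y) terms: ln(1550000/1000000) = 0.4383; ln(1550000/1050000) = 0.3895.
W = 0.827720 / 7 = 0.118.

0.118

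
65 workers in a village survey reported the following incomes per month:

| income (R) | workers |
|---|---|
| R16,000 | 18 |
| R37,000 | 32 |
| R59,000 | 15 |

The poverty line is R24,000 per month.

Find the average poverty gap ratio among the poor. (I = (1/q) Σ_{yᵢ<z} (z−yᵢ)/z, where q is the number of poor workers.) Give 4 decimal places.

Below z: 18×R16,000 (q = 18 of N = 65).
Relative gaps: 0.3333 (×18); sum = 6.000000.
The income-gap ratio divides by q (the poor only): 6.000000 / 18 = 0.3333.

0.3333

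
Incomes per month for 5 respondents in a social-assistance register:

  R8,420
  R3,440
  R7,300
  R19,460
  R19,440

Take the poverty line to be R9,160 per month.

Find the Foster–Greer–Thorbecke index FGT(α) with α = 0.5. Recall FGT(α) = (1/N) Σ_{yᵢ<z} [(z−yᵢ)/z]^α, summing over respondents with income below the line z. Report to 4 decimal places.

0.3050

Incomes under z: R3,440, R7,300, R8,420 (q = 3 of N = 5).
Shortfall ratios: (9160−3440)/9160 = 0.6245; (9160−7300)/9160 = 0.2031; (9160−8420)/9160 = 0.0808.
Raised to α = 0.5: 0.79022; 0.45062; 0.28423.
Sum = 1.525071; FGT(0.5) = 1.525071 / 5 = 0.3050.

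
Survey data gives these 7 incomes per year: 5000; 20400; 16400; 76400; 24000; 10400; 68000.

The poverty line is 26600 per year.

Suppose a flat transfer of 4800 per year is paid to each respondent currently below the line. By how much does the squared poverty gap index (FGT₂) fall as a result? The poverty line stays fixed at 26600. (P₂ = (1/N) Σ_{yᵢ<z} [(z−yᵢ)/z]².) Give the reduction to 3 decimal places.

0.088

Before: below the line — 5000, 10400, 16400, 20400, 24000; squared poverty gap index (FGT₂) = 0.17732.
After the 4800 transfer: below the line — 9800, 15200, 21200, 25200; squared poverty gap index (FGT₂) = 0.08951.
Reduction = 0.17732 − 0.08951 = 0.088.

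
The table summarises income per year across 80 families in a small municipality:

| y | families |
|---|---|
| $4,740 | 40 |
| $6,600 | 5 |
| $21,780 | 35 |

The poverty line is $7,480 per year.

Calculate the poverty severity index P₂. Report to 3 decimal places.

0.068

Incomes under z: 40×$4,740, 5×$6,600 (q = 45 of N = 80).
Relative gaps: (7480−4740)/7480 = 0.3663 (×40); (7480−6600)/7480 = 0.1176 (×5).
Squared: 0.1342 (×40); 0.0138 (×5).
Sum = 5.436529; P₂ = 5.436529 / 80 = 0.068.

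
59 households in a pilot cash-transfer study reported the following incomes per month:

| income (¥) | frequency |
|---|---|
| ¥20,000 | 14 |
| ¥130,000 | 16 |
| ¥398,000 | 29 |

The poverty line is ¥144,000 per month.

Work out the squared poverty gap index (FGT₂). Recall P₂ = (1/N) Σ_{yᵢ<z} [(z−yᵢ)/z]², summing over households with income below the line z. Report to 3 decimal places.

0.179

Below the line: 14×¥20,000, 16×¥130,000 (q = 30 of N = 59).
Gap ratios (z−y)/z: (144000−20000)/144000 = 0.8611 (×14); (144000−130000)/144000 = 0.0972 (×16).
Squared: 0.7415 (×14); 0.0095 (×16).
Sum = 10.532407; P₂ = 10.532407 / 59 = 0.179.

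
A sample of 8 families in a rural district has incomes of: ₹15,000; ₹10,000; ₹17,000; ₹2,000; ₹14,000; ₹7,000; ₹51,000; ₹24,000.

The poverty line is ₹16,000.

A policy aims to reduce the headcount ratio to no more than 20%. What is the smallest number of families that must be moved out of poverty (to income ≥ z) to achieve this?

4

Currently q = 5 of N = 8 are below the line (H = 0.625).
A headcount ratio of at most 20% allows at most ⌊0.20 × 8⌋ = 1 poor families.
So at least 5 − 1 = 4 must be lifted.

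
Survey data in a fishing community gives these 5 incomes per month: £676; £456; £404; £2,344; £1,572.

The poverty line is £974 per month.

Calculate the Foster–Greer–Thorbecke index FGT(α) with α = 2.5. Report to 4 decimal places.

0.1040

Below z: £404, £456, £676 (q = 3 of N = 5).
Shortfall ratios: (974−404)/974 = 0.5852; (974−456)/974 = 0.5318; (974−676)/974 = 0.3060.
Raised to α = 2.5: 0.26199; 0.20627; 0.05178.
Sum = 0.520036; FGT(2.5) = 0.520036 / 5 = 0.1040.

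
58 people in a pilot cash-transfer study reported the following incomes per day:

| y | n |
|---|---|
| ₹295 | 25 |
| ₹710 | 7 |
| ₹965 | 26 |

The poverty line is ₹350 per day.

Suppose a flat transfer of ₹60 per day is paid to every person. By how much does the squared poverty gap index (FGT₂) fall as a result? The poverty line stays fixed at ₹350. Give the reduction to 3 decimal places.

0.011

Before: below the line — 25×₹295; squared poverty gap index (FGT₂) = 0.01064.
After the ₹60 transfer: below the line — none; squared poverty gap index (FGT₂) = 0.00000.
Reduction = 0.01064 − 0.00000 = 0.011.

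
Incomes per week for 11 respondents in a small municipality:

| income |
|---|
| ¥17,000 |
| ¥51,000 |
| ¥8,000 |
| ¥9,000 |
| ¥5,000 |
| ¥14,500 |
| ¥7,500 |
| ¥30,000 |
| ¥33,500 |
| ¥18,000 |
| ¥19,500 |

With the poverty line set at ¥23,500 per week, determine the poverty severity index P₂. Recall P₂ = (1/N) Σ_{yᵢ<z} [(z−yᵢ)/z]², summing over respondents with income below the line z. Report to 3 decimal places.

Poor units: ¥5,000, ¥7,500, ¥8,000, ¥9,000, ¥14,500, ¥17,000, ¥18,000, ¥19,500 (q = 8 of N = 11).
Shortfall ratios: (23500−5000)/23500 = 0.7872; (23500−7500)/23500 = 0.6809; (23500−8000)/23500 = 0.6596; (23500−9000)/23500 = 0.6170; (23500−14500)/23500 = 0.3830; (23500−17000)/23500 = 0.2766; (23500−18000)/23500 = 0.2340; (23500−19500)/23500 = 0.1702.
Squared: 0.6197; 0.4636; 0.4350; 0.3807; 0.1467; 0.0765; 0.0548; 0.0290.
Sum = 2.205976; P₂ = 2.205976 / 11 = 0.201.

0.201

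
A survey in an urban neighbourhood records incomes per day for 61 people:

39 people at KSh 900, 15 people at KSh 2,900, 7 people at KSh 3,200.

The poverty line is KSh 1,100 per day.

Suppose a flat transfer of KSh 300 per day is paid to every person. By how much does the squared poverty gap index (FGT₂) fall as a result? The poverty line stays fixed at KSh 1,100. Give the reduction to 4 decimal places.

Before: below the line — 39×KSh 900; squared poverty gap index (FGT₂) = 0.021135.
After the KSh 300 transfer: below the line — none; squared poverty gap index (FGT₂) = 0.000000.
Reduction = 0.021135 − 0.000000 = 0.0211.

0.0211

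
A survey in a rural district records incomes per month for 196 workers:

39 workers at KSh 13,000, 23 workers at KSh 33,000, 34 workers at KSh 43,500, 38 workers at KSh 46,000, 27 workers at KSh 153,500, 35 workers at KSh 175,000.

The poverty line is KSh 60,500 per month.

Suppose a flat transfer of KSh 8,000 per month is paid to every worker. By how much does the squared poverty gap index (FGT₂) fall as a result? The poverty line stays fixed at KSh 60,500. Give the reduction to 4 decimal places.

0.0686

Before: below the line — 39×KSh 13,000, 23×KSh 33,000, 34×KSh 43,500, 38×KSh 46,000; squared poverty gap index (FGT₂) = 0.171733.
After the KSh 8,000 transfer: below the line — 39×KSh 21,000, 23×KSh 41,000, 34×KSh 51,500, 38×KSh 54,000; squared poverty gap index (FGT₂) = 0.103086.
Reduction = 0.171733 − 0.103086 = 0.0686.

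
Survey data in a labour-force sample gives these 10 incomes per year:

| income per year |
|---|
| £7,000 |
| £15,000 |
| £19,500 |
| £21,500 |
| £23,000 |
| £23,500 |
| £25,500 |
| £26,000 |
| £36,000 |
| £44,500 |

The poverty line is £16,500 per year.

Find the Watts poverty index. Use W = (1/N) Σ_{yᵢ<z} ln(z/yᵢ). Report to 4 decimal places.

0.0953

Below the line: £7,000, £15,000 (q = 2 of N = 10).
Log gaps: ln(16500/7000) = 0.8575; ln(16500/15000) = 0.0953.
W = 0.952760 / 10 = 0.0953.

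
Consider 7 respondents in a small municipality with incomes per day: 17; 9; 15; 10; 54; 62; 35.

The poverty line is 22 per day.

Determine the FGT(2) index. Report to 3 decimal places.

0.114

Poor units: 9, 10, 15, 17 (q = 4 of N = 7).
Relative gaps: (22−9)/22 = 0.5909; (22−10)/22 = 0.5455; (22−15)/22 = 0.3182; (22−17)/22 = 0.2273.
Squared: 0.3492; 0.2975; 0.1012; 0.0517.
Sum = 0.799587; P₂ = 0.799587 / 7 = 0.114.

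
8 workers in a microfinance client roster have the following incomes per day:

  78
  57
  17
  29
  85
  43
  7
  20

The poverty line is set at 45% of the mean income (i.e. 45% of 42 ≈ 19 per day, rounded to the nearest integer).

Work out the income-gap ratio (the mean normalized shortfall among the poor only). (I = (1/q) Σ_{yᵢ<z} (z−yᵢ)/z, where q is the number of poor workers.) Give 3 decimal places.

0.368

Incomes under z: 7, 17 (q = 2 of N = 8).
Shortfall ratios (z−y)/z: 0.6316, 0.1053; sum = 0.736842.
I averages over the q = 2 poor units only: 0.736842 / 2 = 0.368.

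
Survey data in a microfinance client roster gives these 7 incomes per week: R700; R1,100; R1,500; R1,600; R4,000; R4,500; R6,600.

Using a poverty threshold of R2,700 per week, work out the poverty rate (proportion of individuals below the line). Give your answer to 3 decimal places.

4 of the 7 individuals have income below R2,700.
H = 4/7 = 0.571.

0.571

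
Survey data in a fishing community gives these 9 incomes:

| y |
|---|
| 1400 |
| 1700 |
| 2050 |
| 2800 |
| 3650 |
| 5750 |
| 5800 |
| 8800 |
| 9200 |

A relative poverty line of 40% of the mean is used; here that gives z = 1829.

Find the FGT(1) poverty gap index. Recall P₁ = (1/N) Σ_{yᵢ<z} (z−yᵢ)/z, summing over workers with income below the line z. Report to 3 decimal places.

Below the line: 1400, 1700 (q = 2 of N = 9).
Relative gaps: (1829−1400)/1829 = 0.2346; (1829−1700)/1829 = 0.0705.
Σ = 0.305085. Dividing by the full population N = 9 gives P₁ = 0.034.

0.034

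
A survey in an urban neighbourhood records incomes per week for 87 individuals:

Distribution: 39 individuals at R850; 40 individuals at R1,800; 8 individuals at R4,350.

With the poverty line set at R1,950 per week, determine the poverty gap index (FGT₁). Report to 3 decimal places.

Poor units: 39×R850, 40×R1,800 (q = 79 of N = 87).
Shortfall ratios: (1950−850)/1950 = 0.5641 (×39); (1950−1800)/1950 = 0.0769 (×40).
Σ = 25.076923. Dividing by the full population N = 87 gives P₁ = 0.288.

0.288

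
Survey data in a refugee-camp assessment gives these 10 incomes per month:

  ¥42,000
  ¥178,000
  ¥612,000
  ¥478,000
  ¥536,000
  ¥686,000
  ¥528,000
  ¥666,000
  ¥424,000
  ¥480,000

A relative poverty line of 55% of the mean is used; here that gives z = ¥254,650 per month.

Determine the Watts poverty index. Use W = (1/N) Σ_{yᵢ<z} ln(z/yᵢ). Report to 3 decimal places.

0.216

Below the line: ¥42,000, ¥178,000 (q = 2 of N = 10).
Log shortfalls: ln(254650/42000) = 1.8022; ln(254650/178000) = 0.3581.
W = 2.160327 / 10 = 0.216.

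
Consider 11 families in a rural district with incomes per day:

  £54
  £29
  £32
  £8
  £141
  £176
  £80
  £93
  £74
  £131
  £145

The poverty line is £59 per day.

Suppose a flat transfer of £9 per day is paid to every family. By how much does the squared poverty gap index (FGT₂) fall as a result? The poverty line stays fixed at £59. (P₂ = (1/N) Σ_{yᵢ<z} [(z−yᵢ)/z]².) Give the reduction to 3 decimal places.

0.045

Before: below the line — £8, £29, £32, £54; squared poverty gap index (FGT₂) = 0.11112.
After the £9 transfer: below the line — £17, £38, £41; squared poverty gap index (FGT₂) = 0.06605.
Reduction = 0.11112 − 0.06605 = 0.045.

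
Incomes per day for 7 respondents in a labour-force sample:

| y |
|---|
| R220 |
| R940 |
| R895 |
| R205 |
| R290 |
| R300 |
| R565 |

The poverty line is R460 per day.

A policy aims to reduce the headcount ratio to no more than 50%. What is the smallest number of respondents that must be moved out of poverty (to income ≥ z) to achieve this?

1

4 of the 7 respondents are poor, so H = 4/7 = 0.571.
A headcount ratio of at most 50% allows at most ⌊0.50 × 7⌋ = 3 poor respondents.
So at least 4 − 3 = 1 must be lifted.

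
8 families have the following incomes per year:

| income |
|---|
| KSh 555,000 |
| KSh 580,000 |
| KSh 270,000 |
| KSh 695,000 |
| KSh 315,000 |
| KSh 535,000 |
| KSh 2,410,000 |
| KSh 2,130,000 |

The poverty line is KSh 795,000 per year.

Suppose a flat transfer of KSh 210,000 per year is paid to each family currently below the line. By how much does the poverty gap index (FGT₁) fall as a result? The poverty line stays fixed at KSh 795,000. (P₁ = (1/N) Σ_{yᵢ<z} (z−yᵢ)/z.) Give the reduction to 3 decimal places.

0.181

Before: below the line — KSh 270,000, KSh 315,000, KSh 535,000, KSh 555,000, KSh 580,000, KSh 695,000; poverty gap index (FGT₁) = 0.28616.
After the KSh 210,000 transfer: below the line — KSh 480,000, KSh 525,000, KSh 745,000, KSh 765,000, KSh 790,000; poverty gap index (FGT₁) = 0.10535.
Reduction = 0.28616 − 0.10535 = 0.181.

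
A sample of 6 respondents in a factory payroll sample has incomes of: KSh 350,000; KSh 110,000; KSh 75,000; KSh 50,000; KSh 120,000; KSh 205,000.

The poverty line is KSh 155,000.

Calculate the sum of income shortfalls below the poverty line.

KSh 265,000

Poor units: KSh 50,000, KSh 75,000, KSh 110,000, KSh 120,000 (q = 4 of N = 6).
Individual gaps: 155000−50000 = 105000; 155000−75000 = 80000; 155000−110000 = 45000; 155000−120000 = 35000.
Aggregate gap = KSh 265,000.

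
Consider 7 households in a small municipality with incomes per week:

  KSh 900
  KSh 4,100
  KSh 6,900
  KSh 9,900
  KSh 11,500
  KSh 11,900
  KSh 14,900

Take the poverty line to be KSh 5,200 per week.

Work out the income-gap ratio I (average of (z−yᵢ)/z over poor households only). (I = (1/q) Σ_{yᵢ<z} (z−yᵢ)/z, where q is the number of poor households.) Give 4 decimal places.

0.5192

Below the line: KSh 900, KSh 4,100 (q = 2 of N = 7).
Shortfall ratios (z−y)/z: 0.8269, 0.2115; sum = 1.038462.
I averages over the q = 2 poor units only: 1.038462 / 2 = 0.5192.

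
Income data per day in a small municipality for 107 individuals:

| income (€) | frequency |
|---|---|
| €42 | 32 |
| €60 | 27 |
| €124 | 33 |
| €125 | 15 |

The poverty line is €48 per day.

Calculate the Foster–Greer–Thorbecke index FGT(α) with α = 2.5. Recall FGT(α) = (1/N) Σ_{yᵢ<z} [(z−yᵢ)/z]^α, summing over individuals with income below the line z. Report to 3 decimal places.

0.002

Incomes under z: 32×€42 (q = 32 of N = 107).
Normalized shortfalls: (48−42)/48 = 0.1250 (×32).
Raised to α = 2.5: 0.00552 (×32).
Sum = 0.176777; FGT(2.5) = 0.176777 / 107 = 0.002.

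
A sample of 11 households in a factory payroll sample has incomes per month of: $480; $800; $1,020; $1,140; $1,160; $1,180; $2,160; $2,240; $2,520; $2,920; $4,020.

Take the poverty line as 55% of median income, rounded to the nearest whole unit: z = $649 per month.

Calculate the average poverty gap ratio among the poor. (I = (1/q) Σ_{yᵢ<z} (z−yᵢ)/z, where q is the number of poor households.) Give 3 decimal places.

Incomes under z: $480 (q = 1 of N = 11).
Shortfall ratios (z−y)/z: 0.2604; sum = 0.260401.
The income-gap ratio divides by q (the poor only): 0.260401 / 1 = 0.260.

0.260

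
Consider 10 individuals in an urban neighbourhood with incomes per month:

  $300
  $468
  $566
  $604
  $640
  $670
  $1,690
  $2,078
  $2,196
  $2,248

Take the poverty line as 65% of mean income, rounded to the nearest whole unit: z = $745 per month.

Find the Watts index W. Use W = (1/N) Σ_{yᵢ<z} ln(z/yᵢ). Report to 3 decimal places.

0.212

Poor units: $300, $468, $566, $604, $640, $670 (q = 6 of N = 10).
ln(z/y) terms: ln(745/300) = 0.9096; ln(745/468) = 0.4649; ln(745/566) = 0.2748; ln(745/604) = 0.2098; ln(745/640) = 0.1519; ln(745/670) = 0.1061.
W = 2.117140 / 10 = 0.212.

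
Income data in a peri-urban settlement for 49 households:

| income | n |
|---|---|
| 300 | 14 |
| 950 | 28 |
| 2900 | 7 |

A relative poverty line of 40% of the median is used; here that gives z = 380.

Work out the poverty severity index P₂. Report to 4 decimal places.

Poor units: 14×300 (q = 14 of N = 49).
Gap ratios (z−y)/z: (380−300)/380 = 0.2105 (×14).
Squared: 0.0443 (×14).
Sum = 0.620499; P₂ = 0.620499 / 49 = 0.0127.

0.0127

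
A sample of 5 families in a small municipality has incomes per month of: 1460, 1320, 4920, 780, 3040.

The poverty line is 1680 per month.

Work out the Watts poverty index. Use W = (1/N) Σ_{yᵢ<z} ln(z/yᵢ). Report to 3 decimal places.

Below the line: 780, 1320, 1460 (q = 3 of N = 5).
Log shortfalls: ln(1680/780) = 0.7673; ln(1680/1320) = 0.2412; ln(1680/1460) = 0.1404.
W = 1.148775 / 5 = 0.230.

0.230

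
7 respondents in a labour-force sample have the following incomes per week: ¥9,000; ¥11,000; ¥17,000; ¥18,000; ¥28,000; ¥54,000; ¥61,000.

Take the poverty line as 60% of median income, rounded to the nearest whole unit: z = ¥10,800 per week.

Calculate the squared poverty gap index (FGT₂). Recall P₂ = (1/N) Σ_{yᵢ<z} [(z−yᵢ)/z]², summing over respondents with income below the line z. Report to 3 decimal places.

Below the line: ¥9,000 (q = 1 of N = 7).
Gap ratios (z−y)/z: (10800−9000)/10800 = 0.1667.
Squared: 0.0278.
Sum = 0.027778; P₂ = 0.027778 / 7 = 0.004.

0.004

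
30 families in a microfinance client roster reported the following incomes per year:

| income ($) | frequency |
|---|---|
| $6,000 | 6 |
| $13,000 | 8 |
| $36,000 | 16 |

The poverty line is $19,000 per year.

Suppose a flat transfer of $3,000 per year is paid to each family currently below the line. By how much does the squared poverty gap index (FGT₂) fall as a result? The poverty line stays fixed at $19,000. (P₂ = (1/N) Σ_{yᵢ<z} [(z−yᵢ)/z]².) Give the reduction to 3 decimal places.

0.058

Before: below the line — 6×$6,000, 8×$13,000; squared poverty gap index (FGT₂) = 0.12022.
After the $3,000 transfer: below the line — 6×$9,000, 8×$16,000; squared poverty gap index (FGT₂) = 0.06205.
Reduction = 0.12022 − 0.06205 = 0.058.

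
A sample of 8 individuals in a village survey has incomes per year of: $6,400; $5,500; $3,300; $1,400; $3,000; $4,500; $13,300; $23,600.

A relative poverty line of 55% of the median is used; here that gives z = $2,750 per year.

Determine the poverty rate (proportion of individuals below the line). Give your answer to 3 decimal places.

1 of the 8 individuals have income below $2,750.
H = 1/8 = 0.125.

0.125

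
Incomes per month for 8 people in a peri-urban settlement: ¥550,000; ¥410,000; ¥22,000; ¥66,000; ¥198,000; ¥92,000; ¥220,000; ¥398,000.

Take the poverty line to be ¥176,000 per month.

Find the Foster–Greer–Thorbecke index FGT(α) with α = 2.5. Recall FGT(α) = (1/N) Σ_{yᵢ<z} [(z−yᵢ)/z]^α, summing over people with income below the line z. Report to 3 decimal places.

0.148

Below z: ¥22,000, ¥66,000, ¥92,000 (q = 3 of N = 8).
Normalized shortfalls: (176000−22000)/176000 = 0.8750; (176000−66000)/176000 = 0.6250; (176000−92000)/176000 = 0.4773.
Raised to α = 2.5: 0.71618; 0.30882; 0.15737.
Sum = 1.182361; FGT(2.5) = 1.182361 / 8 = 0.148.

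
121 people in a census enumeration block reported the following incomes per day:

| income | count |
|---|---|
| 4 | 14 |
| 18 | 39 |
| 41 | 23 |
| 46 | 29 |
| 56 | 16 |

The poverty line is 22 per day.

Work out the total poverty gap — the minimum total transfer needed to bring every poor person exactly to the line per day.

Poor units: 14×4, 39×18 (q = 53 of N = 121).
Individual gaps: 14×(22−4) = 252; 39×(22−18) = 156.
Aggregate gap = 408.

408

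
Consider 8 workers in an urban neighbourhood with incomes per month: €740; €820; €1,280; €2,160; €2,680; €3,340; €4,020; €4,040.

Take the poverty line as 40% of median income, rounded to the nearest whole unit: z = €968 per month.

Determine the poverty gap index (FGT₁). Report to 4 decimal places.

Poor units: €740, €820 (q = 2 of N = 8).
Normalized shortfalls: (968−740)/968 = 0.2355; (968−820)/968 = 0.1529.
Sum of shortfalls = 0.388430; P₁ averages over all N: 0.388430 / 8 = 0.0486.

0.0486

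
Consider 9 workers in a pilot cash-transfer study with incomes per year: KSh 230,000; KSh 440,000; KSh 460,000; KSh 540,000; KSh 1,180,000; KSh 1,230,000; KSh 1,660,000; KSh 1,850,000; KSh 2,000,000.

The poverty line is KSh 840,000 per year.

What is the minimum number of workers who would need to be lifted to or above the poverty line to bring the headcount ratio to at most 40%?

4 of the 9 workers are poor, so H = 4/9 = 0.444.
A headcount ratio of at most 40% allows at most ⌊0.40 × 9⌋ = 3 poor workers.
So at least 4 − 3 = 1 must be lifted.

1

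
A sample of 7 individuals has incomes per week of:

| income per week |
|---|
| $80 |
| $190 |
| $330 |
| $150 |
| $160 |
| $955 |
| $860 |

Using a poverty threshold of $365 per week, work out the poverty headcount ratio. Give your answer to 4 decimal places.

0.7143

5 of the 7 individuals have income below $365.
H = 5/7 = 0.7143.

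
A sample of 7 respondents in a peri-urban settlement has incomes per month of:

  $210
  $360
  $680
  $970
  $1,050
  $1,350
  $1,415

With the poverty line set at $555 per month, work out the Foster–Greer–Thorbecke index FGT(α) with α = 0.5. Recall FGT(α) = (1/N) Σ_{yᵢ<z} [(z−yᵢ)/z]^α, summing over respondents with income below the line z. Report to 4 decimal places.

0.1973

Poor units: $210, $360 (q = 2 of N = 7).
Normalized shortfalls: (555−210)/555 = 0.6216; (555−360)/555 = 0.3514.
Raised to α = 0.5: 0.78843; 0.59275.
Sum = 1.381179; FGT(0.5) = 1.381179 / 7 = 0.1973.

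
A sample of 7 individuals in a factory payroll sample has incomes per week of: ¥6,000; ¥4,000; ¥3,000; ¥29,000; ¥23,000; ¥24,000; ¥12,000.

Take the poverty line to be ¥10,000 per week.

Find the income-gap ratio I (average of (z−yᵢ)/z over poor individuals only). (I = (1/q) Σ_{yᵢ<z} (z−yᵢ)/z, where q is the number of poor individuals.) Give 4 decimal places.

Incomes under z: ¥3,000, ¥4,000, ¥6,000 (q = 3 of N = 7).
Relative gaps: 0.7000, 0.6000, 0.4000; sum = 1.700000.
The income-gap ratio divides by q (the poor only): 1.700000 / 3 = 0.5667.

0.5667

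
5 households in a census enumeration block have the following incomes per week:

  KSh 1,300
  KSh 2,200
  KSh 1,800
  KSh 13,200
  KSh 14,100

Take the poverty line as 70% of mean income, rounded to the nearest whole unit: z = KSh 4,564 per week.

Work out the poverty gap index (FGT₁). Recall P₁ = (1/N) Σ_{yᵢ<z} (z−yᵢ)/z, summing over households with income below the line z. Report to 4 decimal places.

0.3677

Below z: KSh 1,300, KSh 1,800, KSh 2,200 (q = 3 of N = 5).
Normalized shortfalls: (4564−1300)/4564 = 0.7152; (4564−1800)/4564 = 0.6056; (4564−2200)/4564 = 0.5180.
Sum of shortfalls = 1.838738; P₁ averages over all N: 1.838738 / 5 = 0.3677.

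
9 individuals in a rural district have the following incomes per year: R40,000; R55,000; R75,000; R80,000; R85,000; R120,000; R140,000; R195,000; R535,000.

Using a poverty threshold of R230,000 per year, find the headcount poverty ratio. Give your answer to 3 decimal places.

0.889

8 of the 9 individuals have income below R230,000.
H = 8/9 = 0.889.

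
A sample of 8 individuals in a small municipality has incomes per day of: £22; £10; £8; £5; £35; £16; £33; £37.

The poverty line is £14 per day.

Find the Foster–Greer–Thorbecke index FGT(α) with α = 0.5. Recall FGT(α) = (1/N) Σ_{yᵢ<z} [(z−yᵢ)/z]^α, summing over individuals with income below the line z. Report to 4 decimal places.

Incomes under z: £5, £8, £10 (q = 3 of N = 8).
Gap ratios (z−y)/z: (14−5)/14 = 0.6429; (14−8)/14 = 0.4286; (14−10)/14 = 0.2857.
Raised to α = 0.5: 0.80178; 0.65465; 0.53452.
Sum = 1.990960; FGT(0.5) = 1.990960 / 8 = 0.2489.

0.2489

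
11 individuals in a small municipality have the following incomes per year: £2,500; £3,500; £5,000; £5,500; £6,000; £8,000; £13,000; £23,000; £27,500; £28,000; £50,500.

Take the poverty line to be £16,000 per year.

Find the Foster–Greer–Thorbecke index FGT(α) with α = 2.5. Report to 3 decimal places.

0.221

Below z: £2,500, £3,500, £5,000, £5,500, £6,000, £8,000, £13,000 (q = 7 of N = 11).
Gap ratios (z−y)/z: (16000−2500)/16000 = 0.8438; (16000−3500)/16000 = 0.7812; (16000−5000)/16000 = 0.6875; (16000−5500)/16000 = 0.6562; (16000−6000)/16000 = 0.6250; (16000−8000)/16000 = 0.5000; (16000−13000)/16000 = 0.1875.
Raised to α = 2.5: 0.65393; 0.53948; 0.39191; 0.34888; 0.30882; 0.17678; 0.01522.
Sum = 2.435014; FGT(2.5) = 2.435014 / 11 = 0.221.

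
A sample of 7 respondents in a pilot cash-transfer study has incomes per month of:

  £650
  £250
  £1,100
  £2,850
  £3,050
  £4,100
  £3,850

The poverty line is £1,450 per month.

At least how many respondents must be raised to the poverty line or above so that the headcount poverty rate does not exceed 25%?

2

Currently q = 3 of N = 7 are below the line (H = 0.429).
A headcount ratio of at most 25% allows at most ⌊0.25 × 7⌋ = 1 poor respondents.
So at least 3 − 1 = 2 must be lifted.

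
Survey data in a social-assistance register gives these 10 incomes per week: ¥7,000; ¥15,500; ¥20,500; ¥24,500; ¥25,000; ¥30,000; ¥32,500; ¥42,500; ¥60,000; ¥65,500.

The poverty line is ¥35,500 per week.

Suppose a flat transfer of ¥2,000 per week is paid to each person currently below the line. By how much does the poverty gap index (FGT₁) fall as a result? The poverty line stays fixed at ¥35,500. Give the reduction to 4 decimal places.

0.0394

Before: below the line — ¥7,000, ¥15,500, ¥20,500, ¥24,500, ¥25,000, ¥30,000, ¥32,500; poverty gap index (FGT₁) = 0.263380.
After the ¥2,000 transfer: below the line — ¥9,000, ¥17,500, ¥22,500, ¥26,500, ¥27,000, ¥32,000, ¥34,500; poverty gap index (FGT₁) = 0.223944.
Reduction = 0.263380 − 0.223944 = 0.0394.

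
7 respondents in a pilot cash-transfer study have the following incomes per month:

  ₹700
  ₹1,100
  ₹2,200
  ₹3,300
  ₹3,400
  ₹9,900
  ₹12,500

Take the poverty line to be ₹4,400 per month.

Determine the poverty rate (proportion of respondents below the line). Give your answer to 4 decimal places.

0.7143

5 of the 7 respondents have income below ₹4,400.
H = 5/7 = 0.7143.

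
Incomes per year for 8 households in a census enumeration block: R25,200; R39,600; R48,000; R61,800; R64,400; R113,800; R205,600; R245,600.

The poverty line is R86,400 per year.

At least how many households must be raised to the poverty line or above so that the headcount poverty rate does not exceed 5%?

Currently q = 5 of N = 8 are below the line (H = 0.625).
A headcount ratio of at most 5% allows at most ⌊0.05 × 8⌋ = 0 poor households.
So at least 5 − 0 = 5 must be lifted.

5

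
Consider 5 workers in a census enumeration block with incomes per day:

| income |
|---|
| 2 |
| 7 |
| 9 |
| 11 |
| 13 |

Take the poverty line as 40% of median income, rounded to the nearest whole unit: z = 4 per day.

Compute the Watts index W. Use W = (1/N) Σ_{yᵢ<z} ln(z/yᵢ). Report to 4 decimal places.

0.1386

Below the line: 2 (q = 1 of N = 5).
ln(z/y) terms: ln(4/2) = 0.6931.
W = 0.693147 / 5 = 0.1386.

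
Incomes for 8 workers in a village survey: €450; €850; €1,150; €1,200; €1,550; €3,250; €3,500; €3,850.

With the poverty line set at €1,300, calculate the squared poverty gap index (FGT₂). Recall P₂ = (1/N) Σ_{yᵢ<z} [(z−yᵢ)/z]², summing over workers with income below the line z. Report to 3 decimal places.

Below z: €450, €850, €1,150, €1,200 (q = 4 of N = 8).
Relative gaps: (1300−450)/1300 = 0.6538; (1300−850)/1300 = 0.3462; (1300−1150)/1300 = 0.1154; (1300−1200)/1300 = 0.0769.
Squared: 0.4275; 0.1198; 0.0133; 0.0059.
Sum = 0.566568; P₂ = 0.566568 / 8 = 0.071.

0.071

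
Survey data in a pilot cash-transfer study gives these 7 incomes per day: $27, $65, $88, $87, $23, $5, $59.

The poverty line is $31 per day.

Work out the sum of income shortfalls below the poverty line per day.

$38

Below the line: $5, $23, $27 (q = 3 of N = 7).
Individual gaps: 31−5 = 26; 31−23 = 8; 31−27 = 4.
Aggregate gap = $38.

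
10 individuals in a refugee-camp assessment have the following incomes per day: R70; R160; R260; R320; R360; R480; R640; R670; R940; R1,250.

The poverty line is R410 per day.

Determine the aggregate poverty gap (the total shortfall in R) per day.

R880

Below z: R70, R160, R260, R320, R360 (q = 5 of N = 10).
Individual gaps: 410−70 = 340; 410−160 = 250; 410−260 = 150; 410−320 = 90; 410−360 = 50.
Aggregate gap = R880.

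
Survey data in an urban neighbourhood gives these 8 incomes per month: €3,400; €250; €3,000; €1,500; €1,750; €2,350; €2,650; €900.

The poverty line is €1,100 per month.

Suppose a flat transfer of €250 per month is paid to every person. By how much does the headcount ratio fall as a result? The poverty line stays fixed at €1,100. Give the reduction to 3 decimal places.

0.125

Before: below the line — €250, €900; headcount ratio = 0.25000.
After the €250 transfer: below the line — €500; headcount ratio = 0.12500.
Reduction = 0.25000 − 0.12500 = 0.125.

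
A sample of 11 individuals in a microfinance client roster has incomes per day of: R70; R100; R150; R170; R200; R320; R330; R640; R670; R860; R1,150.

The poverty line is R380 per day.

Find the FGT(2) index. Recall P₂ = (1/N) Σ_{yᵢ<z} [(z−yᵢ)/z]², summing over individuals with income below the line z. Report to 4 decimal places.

Below z: R70, R100, R150, R170, R200, R320, R330 (q = 7 of N = 11).
Gap ratios (z−y)/z: (380−70)/380 = 0.8158; (380−100)/380 = 0.7368; (380−150)/380 = 0.6053; (380−170)/380 = 0.5526; (380−200)/380 = 0.4737; (380−320)/380 = 0.1579; (380−330)/380 = 0.1316.
Squared: 0.6655; 0.5429; 0.3663; 0.3054; 0.2244; 0.0249; 0.0173.
Sum = 2.146814; P₂ = 2.146814 / 11 = 0.1952.

0.1952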